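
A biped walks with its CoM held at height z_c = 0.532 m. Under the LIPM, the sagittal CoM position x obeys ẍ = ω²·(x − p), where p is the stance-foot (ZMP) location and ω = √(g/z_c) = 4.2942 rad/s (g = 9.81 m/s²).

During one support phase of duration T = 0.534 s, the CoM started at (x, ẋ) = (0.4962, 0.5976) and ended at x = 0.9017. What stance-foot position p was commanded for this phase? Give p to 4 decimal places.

ωT = 4.2942·0.534 = 2.293103; cosh(ωT) = 5.003289, sinh(ωT) = 4.902336
x(T) = p + (x₀−p)·cosh(ωT) + (ẋ₀/ω)·sinh(ωT) ⇒ p·(1 − cosh) = x(T) − x₀·cosh − (ẋ₀/ω)·sinh
numerator   = 0.9017 − (0.4962)·5.003289 − (0.5976/4.2942)·4.902336 = -2.263163
denominator = 1 − 5.003289 = -4.003289
p = -2.263163 / -4.003289 = 0.5653

p = 0.5653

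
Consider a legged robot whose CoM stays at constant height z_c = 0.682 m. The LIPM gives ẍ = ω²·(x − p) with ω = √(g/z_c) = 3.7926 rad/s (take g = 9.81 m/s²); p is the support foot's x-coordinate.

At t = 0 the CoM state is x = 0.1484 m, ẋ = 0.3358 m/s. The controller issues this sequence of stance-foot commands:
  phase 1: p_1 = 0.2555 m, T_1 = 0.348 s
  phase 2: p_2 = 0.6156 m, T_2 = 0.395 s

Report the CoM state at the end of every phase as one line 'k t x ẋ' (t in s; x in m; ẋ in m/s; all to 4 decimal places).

1 0.3480 0.1946 -0.0326
2 0.7430 -0.3912 -3.4689

phase 1: p=0.2555, T=0.348, ωT=1.319825, cosh=2.004974, sinh=1.737792; start (x,ẋ)=(0.148400, 0.335800) → end (x,ẋ)=(0.194633, -0.032599)
phase 2: p=0.6156, T=0.395, ωT=1.498077, cosh=2.348319, sinh=2.124760; start (x,ẋ)=(0.194633, -0.032599) → end (x,ẋ)=(-0.391229, -3.468859)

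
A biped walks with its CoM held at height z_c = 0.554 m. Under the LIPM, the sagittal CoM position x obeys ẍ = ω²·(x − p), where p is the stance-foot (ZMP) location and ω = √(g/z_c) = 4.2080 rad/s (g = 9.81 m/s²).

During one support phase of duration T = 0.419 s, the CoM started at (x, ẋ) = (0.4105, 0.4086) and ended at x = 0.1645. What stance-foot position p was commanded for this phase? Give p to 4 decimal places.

ωT = 4.2080·0.419 = 1.763152; cosh(ωT) = 3.001145, sinh(ωT) = 2.829642
x(T) = p + (x₀−p)·cosh(ωT) + (ẋ₀/ω)·sinh(ωT) ⇒ p·(1 − cosh) = x(T) − x₀·cosh − (ẋ₀/ω)·sinh
numerator   = 0.1645 − (0.4105)·3.001145 − (0.4086/4.2080)·2.829642 = -1.342231
denominator = 1 − 3.001145 = -2.001145
p = -1.342231 / -2.001145 = 0.6707

p = 0.6707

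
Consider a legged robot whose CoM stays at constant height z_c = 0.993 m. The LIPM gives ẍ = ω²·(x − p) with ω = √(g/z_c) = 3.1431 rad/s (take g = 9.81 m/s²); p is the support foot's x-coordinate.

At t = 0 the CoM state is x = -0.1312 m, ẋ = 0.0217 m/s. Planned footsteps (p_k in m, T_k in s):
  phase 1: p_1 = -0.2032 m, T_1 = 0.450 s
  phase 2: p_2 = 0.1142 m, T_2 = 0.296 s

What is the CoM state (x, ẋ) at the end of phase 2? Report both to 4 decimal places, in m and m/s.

phase 1: p=-0.2032, T=0.450, ωT=1.414395, cosh=2.178535, sinh=1.935462; start (x,ẋ)=(-0.131200, 0.021700) → end (x,ẋ)=(-0.032983, 0.485275)
phase 2: p=0.1142, T=0.296, ωT=0.930358, cosh=1.464914, sinh=1.070502; start (x,ẋ)=(-0.032983, 0.485275) → end (x,ẋ)=(0.063868, 0.215661)

x = 0.0639, ẋ = 0.2157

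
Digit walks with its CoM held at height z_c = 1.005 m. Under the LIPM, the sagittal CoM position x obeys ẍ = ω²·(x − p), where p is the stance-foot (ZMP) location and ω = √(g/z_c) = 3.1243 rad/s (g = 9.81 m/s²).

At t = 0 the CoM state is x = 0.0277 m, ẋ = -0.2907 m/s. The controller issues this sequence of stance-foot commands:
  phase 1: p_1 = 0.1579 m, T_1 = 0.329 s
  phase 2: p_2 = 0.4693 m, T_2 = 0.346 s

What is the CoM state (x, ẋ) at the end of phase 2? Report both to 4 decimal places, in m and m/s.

x = -0.9644, ẋ = -4.1352

phase 1: p=0.1579, T=0.329, ωT=1.027895, cosh=1.576467, sinh=1.218708; start (x,ẋ)=(0.027700, -0.290700) → end (x,ẋ)=(-0.160750, -0.954030)
phase 2: p=0.4693, T=0.346, ωT=1.081008, cosh=1.643451, sinh=1.304198; start (x,ẋ)=(-0.160750, -0.954030) → end (x,ẋ)=(-0.964404, -4.135171)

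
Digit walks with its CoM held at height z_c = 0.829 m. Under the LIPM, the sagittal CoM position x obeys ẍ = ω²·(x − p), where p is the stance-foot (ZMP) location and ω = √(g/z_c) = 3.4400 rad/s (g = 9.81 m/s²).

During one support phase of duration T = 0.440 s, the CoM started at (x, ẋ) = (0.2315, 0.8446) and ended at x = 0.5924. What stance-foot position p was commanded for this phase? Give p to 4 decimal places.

ωT = 3.4400·0.440 = 1.513600; cosh(ωT) = 2.381586, sinh(ωT) = 2.161470
x(T) = p + (x₀−p)·cosh(ωT) + (ẋ₀/ω)·sinh(ωT) ⇒ p·(1 − cosh) = x(T) − x₀·cosh − (ẋ₀/ω)·sinh
numerator   = 0.5924 − (0.2315)·2.381586 − (0.8446/3.4400)·2.161470 = -0.489628
denominator = 1 − 2.381586 = -1.381586
p = -0.489628 / -1.381586 = 0.3544

p = 0.3544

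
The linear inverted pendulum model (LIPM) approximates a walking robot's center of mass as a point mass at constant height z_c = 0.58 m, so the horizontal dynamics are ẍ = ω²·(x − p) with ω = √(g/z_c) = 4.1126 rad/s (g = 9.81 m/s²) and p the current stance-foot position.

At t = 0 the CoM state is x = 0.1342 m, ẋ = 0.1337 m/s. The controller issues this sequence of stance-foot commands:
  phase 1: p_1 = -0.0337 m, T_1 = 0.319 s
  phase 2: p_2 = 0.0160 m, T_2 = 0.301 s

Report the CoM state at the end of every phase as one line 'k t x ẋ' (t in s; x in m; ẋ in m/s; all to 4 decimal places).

1 0.3190 0.3566 1.4553
2 0.6200 1.2115 4.9323

phase 1: p=-0.0337, T=0.319, ωT=1.311919, cosh=1.991298, sinh=1.721996; start (x,ẋ)=(0.134200, 0.133700) → end (x,ẋ)=(0.356621, 1.455284)
phase 2: p=0.0160, T=0.301, ωT=1.237893, cosh=1.869167, sinh=1.579172; start (x,ẋ)=(0.356621, 1.455284) → end (x,ẋ)=(1.211483, 4.932332)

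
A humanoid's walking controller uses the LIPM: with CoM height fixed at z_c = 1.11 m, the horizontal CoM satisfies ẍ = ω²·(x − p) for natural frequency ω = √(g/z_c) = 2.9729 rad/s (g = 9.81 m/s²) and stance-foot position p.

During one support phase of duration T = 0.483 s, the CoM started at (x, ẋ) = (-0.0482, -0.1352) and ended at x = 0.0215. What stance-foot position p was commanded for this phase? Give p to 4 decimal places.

p = -0.1792

ωT = 2.9729·0.483 = 1.435911; cosh(ωT) = 2.220685, sinh(ωT) = 1.982786
x(T) = p + (x₀−p)·cosh(ωT) + (ẋ₀/ω)·sinh(ωT) ⇒ p·(1 − cosh) = x(T) − x₀·cosh − (ẋ₀/ω)·sinh
numerator   = 0.0215 − (-0.0482)·2.220685 − (-0.1352/2.9729)·1.982786 = 0.218709
denominator = 1 − 2.220685 = -1.220685
p = 0.218709 / -1.220685 = -0.1792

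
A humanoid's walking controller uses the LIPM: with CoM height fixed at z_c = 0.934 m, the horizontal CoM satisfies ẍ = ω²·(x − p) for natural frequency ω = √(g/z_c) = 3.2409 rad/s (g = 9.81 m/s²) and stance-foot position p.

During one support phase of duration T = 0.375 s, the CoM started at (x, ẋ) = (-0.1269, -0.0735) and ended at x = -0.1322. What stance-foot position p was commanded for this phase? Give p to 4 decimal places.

ωT = 3.2409·0.375 = 1.215337; cosh(ωT) = 1.834021, sinh(ωT) = 1.537411
x(T) = p + (x₀−p)·cosh(ωT) + (ẋ₀/ω)·sinh(ωT) ⇒ p·(1 − cosh) = x(T) − x₀·cosh − (ẋ₀/ω)·sinh
numerator   = -0.1322 − (-0.1269)·1.834021 − (-0.0735/3.2409)·1.537411 = 0.135404
denominator = 1 − 1.834021 = -0.834021
p = 0.135404 / -0.834021 = -0.1624

p = -0.1624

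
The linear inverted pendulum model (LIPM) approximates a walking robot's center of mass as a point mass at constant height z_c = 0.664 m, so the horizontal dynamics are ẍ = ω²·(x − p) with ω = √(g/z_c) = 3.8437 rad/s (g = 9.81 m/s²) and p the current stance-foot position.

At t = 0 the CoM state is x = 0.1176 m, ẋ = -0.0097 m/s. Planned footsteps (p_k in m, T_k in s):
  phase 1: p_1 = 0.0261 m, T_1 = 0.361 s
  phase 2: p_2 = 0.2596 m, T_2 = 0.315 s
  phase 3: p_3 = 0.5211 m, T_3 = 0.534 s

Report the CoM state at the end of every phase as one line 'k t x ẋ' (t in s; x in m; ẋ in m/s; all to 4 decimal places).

1 0.3610 0.2160 0.6398
2 0.6760 0.4345 0.9127
3 1.2100 1.0876 2.3374

phase 1: p=0.0261, T=0.361, ωT=1.387576, cosh=2.127404, sinh=1.877724; start (x,ẋ)=(0.117600, -0.009700) → end (x,ẋ)=(0.216019, 0.639757)
phase 2: p=0.2596, T=0.315, ωT=1.210765, cosh=1.827011, sinh=1.529042; start (x,ẋ)=(0.216019, 0.639757) → end (x,ẋ)=(0.434475, 0.912709)
phase 3: p=0.5211, T=0.534, ωT=2.052536, cosh=3.958016, sinh=3.829608; start (x,ẋ)=(0.434475, 0.912709) → end (x,ẋ)=(1.087600, 2.337411)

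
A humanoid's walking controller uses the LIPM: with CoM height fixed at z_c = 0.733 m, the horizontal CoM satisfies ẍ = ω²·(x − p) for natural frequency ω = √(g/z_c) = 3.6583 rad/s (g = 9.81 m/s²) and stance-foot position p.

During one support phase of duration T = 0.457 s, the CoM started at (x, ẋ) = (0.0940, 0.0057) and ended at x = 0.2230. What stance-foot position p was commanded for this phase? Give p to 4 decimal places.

ωT = 3.6583·0.457 = 1.671843; cosh(ωT) = 2.754934, sinh(ωT) = 2.567034
x(T) = p + (x₀−p)·cosh(ωT) + (ẋ₀/ω)·sinh(ωT) ⇒ p·(1 − cosh) = x(T) − x₀·cosh − (ẋ₀/ω)·sinh
numerator   = 0.2230 − (0.0940)·2.754934 − (0.0057/3.6583)·2.567034 = -0.039963
denominator = 1 − 2.754934 = -1.754934
p = -0.039963 / -1.754934 = 0.0228

p = 0.0228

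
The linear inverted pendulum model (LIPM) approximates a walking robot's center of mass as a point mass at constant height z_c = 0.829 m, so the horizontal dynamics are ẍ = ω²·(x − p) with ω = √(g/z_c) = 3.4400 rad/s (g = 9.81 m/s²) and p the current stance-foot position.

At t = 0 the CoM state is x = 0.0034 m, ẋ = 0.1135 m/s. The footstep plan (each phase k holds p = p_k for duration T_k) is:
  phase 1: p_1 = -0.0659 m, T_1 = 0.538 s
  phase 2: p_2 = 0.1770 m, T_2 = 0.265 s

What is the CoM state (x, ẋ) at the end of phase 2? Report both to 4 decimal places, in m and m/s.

x = 0.6371, ẋ = 1.9108

phase 1: p=-0.0659, T=0.538, ωT=1.850720, cosh=3.260762, sinh=3.103638; start (x,ẋ)=(0.003400, 0.113500) → end (x,ẋ)=(0.262473, 1.109979)
phase 2: p=0.1770, T=0.265, ωT=0.911600, cosh=1.445091, sinh=1.043210; start (x,ẋ)=(0.262473, 1.109979) → end (x,ẋ)=(0.637127, 1.910752)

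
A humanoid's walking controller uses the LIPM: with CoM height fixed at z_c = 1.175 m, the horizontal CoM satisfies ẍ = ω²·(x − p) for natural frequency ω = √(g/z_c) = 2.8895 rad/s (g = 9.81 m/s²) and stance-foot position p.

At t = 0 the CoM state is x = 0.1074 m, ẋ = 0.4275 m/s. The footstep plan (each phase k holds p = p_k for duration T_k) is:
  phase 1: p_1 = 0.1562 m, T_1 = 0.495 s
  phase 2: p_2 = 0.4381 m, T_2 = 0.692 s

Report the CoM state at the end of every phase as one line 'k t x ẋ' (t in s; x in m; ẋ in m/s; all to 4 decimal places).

phase 1: p=0.1562, T=0.495, ωT=1.430303, cosh=2.209600, sinh=1.970363; start (x,ẋ)=(0.107400, 0.427500) → end (x,ẋ)=(0.339886, 0.666768)
phase 2: p=0.4381, T=0.692, ωT=1.999534, cosh=3.760506, sinh=3.625108; start (x,ẋ)=(0.339886, 0.666768) → end (x,ẋ)=(0.905278, 1.478615)

1 0.4950 0.3399 0.6668
2 1.1870 0.9053 1.4786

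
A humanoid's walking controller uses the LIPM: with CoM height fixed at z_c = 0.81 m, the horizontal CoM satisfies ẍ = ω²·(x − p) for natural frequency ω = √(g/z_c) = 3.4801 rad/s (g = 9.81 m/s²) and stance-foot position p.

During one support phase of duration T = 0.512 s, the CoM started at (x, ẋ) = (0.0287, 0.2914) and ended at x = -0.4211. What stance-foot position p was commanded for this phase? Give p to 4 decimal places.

ωT = 3.4801·0.512 = 1.781811; cosh(ωT) = 3.054470, sinh(ωT) = 2.886137
x(T) = p + (x₀−p)·cosh(ωT) + (ẋ₀/ω)·sinh(ωT) ⇒ p·(1 − cosh) = x(T) − x₀·cosh − (ẋ₀/ω)·sinh
numerator   = -0.4211 − (0.0287)·3.054470 − (0.2914/3.4801)·2.886137 = -0.750429
denominator = 1 − 3.054470 = -2.054470
p = -0.750429 / -2.054470 = 0.3653

p = 0.3653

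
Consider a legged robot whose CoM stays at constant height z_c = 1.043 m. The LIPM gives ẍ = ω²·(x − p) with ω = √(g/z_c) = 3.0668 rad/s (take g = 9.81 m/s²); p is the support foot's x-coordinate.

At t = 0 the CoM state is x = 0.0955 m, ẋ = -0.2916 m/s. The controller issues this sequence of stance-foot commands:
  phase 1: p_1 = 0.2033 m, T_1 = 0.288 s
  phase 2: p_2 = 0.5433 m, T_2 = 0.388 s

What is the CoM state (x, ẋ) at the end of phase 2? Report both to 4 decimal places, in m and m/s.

x = -0.8744, ẋ = -4.0257

phase 1: p=0.2033, T=0.288, ωT=0.883238, cosh=1.416081, sinh=1.002639; start (x,ẋ)=(0.095500, -0.291600) → end (x,ẋ)=(-0.044687, -0.744403)
phase 2: p=0.5433, T=0.388, ωT=1.189918, cosh=1.795530, sinh=1.491283; start (x,ẋ)=(-0.044687, -0.744403) → end (x,ẋ)=(-0.874427, -4.025738)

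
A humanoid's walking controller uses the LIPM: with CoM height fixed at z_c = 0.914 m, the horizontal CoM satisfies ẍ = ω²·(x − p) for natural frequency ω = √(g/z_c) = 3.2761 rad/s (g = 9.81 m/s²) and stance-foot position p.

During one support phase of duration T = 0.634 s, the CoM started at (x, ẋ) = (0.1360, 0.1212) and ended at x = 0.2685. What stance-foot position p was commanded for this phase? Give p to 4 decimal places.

ωT = 3.2761·0.634 = 2.077047; cosh(ωT) = 4.053085, sinh(ωT) = 3.927785
x(T) = p + (x₀−p)·cosh(ωT) + (ẋ₀/ω)·sinh(ωT) ⇒ p·(1 − cosh) = x(T) − x₀·cosh − (ẋ₀/ω)·sinh
numerator   = 0.2685 − (0.1360)·4.053085 − (0.1212/3.2761)·3.927785 = -0.428029
denominator = 1 − 4.053085 = -3.053085
p = -0.428029 / -3.053085 = 0.1402

p = 0.1402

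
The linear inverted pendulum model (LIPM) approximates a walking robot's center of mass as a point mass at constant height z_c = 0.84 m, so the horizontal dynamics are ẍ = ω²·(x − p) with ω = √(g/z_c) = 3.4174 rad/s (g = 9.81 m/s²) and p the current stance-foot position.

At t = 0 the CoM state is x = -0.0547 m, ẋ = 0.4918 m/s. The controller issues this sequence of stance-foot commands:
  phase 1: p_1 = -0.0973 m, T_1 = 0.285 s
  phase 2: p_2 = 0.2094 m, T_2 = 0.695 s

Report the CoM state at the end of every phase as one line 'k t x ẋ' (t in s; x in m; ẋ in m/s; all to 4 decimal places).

phase 1: p=-0.0973, T=0.285, ωT=0.973959, cosh=1.512997, sinh=1.135412; start (x,ẋ)=(-0.054700, 0.491800) → end (x,ẋ)=(0.130551, 0.909387)
phase 2: p=0.2094, T=0.695, ωT=2.375093, cosh=5.422509, sinh=5.329504; start (x,ẋ)=(0.130551, 0.909387) → end (x,ẋ)=(1.200049, 3.495085)

1 0.2850 0.1306 0.9094
2 0.9800 1.2000 3.4951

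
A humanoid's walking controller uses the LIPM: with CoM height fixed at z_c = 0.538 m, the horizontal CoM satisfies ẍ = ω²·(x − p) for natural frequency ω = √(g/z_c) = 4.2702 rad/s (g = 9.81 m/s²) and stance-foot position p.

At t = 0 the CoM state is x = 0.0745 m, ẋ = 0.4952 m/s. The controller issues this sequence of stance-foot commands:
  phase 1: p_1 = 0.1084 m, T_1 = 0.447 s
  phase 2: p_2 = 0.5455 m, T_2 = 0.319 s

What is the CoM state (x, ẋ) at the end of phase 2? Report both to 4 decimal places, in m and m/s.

x = 0.7140, ẋ = 1.2218

phase 1: p=0.1084, T=0.447, ωT=1.908779, cosh=3.446556, sinh=3.298295; start (x,ẋ)=(0.074500, 0.495200) → end (x,ẋ)=(0.374053, 1.229274)
phase 2: p=0.5455, T=0.319, ωT=1.362194, cosh=2.080424, sinh=1.824326; start (x,ẋ)=(0.374053, 1.229274) → end (x,ẋ)=(0.713992, 1.221802)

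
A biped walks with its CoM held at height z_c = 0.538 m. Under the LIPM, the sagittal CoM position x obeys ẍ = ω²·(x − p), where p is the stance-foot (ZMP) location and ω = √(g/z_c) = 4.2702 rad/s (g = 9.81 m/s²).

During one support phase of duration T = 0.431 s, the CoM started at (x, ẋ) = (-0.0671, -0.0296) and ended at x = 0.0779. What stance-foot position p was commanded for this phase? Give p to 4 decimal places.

p = -0.1417

ωT = 4.2702·0.431 = 1.840456; cosh(ωT) = 3.229078, sinh(ωT) = 3.070333
x(T) = p + (x₀−p)·cosh(ωT) + (ẋ₀/ω)·sinh(ωT) ⇒ p·(1 − cosh) = x(T) − x₀·cosh − (ẋ₀/ω)·sinh
numerator   = 0.0779 − (-0.0671)·3.229078 − (-0.0296/4.2702)·3.070333 = 0.315854
denominator = 1 − 3.229078 = -2.229078
p = 0.315854 / -2.229078 = -0.1417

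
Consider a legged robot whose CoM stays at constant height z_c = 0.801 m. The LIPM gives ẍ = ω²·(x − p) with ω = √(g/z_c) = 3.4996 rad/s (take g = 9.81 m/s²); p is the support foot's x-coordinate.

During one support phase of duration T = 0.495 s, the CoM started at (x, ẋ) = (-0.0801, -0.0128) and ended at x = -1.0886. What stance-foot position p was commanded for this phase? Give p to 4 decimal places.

p = 0.4412

ωT = 3.4996·0.495 = 1.732302; cosh(ωT) = 2.915265, sinh(ωT) = 2.738388
x(T) = p + (x₀−p)·cosh(ωT) + (ẋ₀/ω)·sinh(ωT) ⇒ p·(1 − cosh) = x(T) − x₀·cosh − (ẋ₀/ω)·sinh
numerator   = -1.0886 − (-0.0801)·2.915265 − (-0.0128/3.4996)·2.738388 = -0.845071
denominator = 1 − 2.915265 = -1.915265
p = -0.845071 / -1.915265 = 0.4412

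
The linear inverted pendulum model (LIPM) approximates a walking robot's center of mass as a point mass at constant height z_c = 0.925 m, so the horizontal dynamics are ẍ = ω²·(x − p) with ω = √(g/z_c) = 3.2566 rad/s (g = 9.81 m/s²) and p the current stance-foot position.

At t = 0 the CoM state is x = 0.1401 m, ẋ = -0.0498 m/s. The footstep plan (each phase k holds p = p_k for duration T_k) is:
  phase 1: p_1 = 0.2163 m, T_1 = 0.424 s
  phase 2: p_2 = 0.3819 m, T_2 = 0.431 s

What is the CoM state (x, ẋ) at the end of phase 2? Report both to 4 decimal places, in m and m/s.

phase 1: p=0.2163, T=0.424, ωT=1.380798, cosh=2.114727, sinh=1.863349; start (x,ẋ)=(0.140100, -0.049800) → end (x,ẋ)=(0.026663, -0.567709)
phase 2: p=0.3819, T=0.431, ωT=1.403595, cosh=2.157758, sinh=1.912045; start (x,ẋ)=(0.026663, -0.567709) → end (x,ẋ)=(-0.717933, -3.436954)

x = -0.7179, ẋ = -3.4370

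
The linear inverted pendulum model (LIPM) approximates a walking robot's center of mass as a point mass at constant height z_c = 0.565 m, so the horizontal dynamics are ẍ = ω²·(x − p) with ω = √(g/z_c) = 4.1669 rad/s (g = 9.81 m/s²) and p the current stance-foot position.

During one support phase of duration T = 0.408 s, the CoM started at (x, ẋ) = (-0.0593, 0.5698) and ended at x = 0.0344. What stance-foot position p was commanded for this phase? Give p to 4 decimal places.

p = 0.0873

ωT = 4.1669·0.408 = 1.700095; cosh(ωT) = 2.828567, sinh(ωT) = 2.645901
x(T) = p + (x₀−p)·cosh(ωT) + (ẋ₀/ω)·sinh(ωT) ⇒ p·(1 − cosh) = x(T) − x₀·cosh − (ẋ₀/ω)·sinh
numerator   = 0.0344 − (-0.0593)·2.828567 − (0.5698/4.1669)·2.645901 = -0.159678
denominator = 1 − 2.828567 = -1.828567
p = -0.159678 / -1.828567 = 0.0873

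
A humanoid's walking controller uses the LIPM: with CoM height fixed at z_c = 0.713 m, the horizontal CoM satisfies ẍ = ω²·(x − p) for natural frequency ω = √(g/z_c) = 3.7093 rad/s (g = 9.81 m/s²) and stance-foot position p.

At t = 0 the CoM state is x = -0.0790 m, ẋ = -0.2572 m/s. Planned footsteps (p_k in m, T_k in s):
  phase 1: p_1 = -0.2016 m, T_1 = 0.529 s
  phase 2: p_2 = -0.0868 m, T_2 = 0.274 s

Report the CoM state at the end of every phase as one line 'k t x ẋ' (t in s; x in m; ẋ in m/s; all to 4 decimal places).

1 0.5290 0.0014 0.6528
2 0.8030 0.2623 1.4126

phase 1: p=-0.2016, T=0.529, ωT=1.962220, cosh=3.627825, sinh=3.487278; start (x,ẋ)=(-0.079000, -0.257200) → end (x,ẋ)=(0.001366, 0.652799)
phase 2: p=-0.0868, T=0.274, ωT=1.016348, cosh=1.562500, sinh=1.200586; start (x,ẋ)=(0.001366, 0.652799) → end (x,ẋ)=(0.262250, 1.412631)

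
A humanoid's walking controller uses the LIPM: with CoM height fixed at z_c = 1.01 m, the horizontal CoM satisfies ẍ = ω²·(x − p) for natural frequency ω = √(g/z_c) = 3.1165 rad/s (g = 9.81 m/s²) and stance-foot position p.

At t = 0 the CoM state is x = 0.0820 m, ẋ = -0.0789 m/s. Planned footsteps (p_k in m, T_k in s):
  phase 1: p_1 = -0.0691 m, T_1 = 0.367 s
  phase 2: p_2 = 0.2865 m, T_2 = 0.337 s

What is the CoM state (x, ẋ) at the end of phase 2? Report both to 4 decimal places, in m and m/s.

phase 1: p=-0.0691, T=0.367, ωT=1.143755, cosh=1.728577, sinh=1.409956; start (x,ẋ)=(0.082000, -0.078900) → end (x,ẋ)=(0.156392, 0.527568)
phase 2: p=0.2865, T=0.337, ωT=1.050261, cosh=1.604121, sinh=1.254275; start (x,ẋ)=(0.156392, 0.527568) → end (x,ẋ)=(0.290118, 0.337699)

x = 0.2901, ẋ = 0.3377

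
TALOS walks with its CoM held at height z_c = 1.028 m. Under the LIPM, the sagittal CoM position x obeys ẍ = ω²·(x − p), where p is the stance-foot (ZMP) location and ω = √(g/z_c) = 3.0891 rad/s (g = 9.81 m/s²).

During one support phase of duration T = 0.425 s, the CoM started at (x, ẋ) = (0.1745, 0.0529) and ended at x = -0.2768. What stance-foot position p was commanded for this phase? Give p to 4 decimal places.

ωT = 3.0891·0.425 = 1.312868; cosh(ωT) = 1.992932, sinh(ωT) = 1.723884
x(T) = p + (x₀−p)·cosh(ωT) + (ẋ₀/ω)·sinh(ωT) ⇒ p·(1 − cosh) = x(T) − x₀·cosh − (ẋ₀/ω)·sinh
numerator   = -0.2768 − (0.1745)·1.992932 − (0.0529/3.0891)·1.723884 = -0.654088
denominator = 1 − 1.992932 = -0.992932
p = -0.654088 / -0.992932 = 0.6587

p = 0.6587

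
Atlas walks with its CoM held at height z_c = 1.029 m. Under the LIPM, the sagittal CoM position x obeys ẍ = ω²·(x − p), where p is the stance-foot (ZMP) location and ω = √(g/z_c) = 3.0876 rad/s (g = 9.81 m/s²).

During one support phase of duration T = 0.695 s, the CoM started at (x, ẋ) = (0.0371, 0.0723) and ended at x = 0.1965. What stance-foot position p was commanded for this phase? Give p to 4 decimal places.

ωT = 3.0876·0.695 = 2.145882; cosh(ωT) = 4.333272, sinh(ωT) = 4.216307
x(T) = p + (x₀−p)·cosh(ωT) + (ẋ₀/ω)·sinh(ωT) ⇒ p·(1 − cosh) = x(T) − x₀·cosh − (ẋ₀/ω)·sinh
numerator   = 0.1965 − (0.0371)·4.333272 − (0.0723/3.0876)·4.216307 = -0.062994
denominator = 1 − 4.333272 = -3.333272
p = -0.062994 / -3.333272 = 0.0189

p = 0.0189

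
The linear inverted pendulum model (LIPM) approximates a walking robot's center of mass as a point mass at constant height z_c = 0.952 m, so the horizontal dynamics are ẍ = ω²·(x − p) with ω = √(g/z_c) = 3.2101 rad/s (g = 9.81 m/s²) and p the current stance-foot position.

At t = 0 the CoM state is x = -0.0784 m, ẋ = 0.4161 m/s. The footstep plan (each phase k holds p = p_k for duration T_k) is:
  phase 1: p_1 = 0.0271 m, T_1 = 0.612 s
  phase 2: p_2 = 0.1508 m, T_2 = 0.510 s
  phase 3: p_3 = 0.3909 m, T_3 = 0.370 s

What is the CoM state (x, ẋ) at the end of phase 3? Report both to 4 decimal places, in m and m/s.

phase 1: p=0.0271, T=0.612, ωT=1.964581, cosh=3.636070, sinh=3.495855; start (x,ẋ)=(-0.078400, 0.416100) → end (x,ẋ)=(0.096635, 0.329043)
phase 2: p=0.1508, T=0.510, ωT=1.637151, cosh=2.667518, sinh=2.472985; start (x,ẋ)=(0.096635, 0.329043) → end (x,ẋ)=(0.259800, 0.447736)
phase 3: p=0.3909, T=0.370, ωT=1.187737, cosh=1.792281, sinh=1.487370; start (x,ẋ)=(0.259800, 0.447736) → end (x,ẋ)=(0.363387, 0.176520)

x = 0.3634, ẋ = 0.1765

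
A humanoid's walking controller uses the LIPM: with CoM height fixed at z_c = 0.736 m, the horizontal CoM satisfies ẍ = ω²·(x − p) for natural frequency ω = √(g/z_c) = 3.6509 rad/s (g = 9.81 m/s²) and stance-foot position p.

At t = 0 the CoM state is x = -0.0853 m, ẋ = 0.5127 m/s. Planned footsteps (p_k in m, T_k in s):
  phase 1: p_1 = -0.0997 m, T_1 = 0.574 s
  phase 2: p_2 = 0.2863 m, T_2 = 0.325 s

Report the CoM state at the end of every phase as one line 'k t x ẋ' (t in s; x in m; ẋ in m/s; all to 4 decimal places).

phase 1: p=-0.0997, T=0.574, ωT=2.095617, cosh=4.126724, sinh=4.003729; start (x,ẋ)=(-0.085300, 0.512700) → end (x,ẋ)=(0.521973, 2.326259)
phase 2: p=0.2863, T=0.325, ωT=1.186543, cosh=1.790505, sinh=1.485230; start (x,ẋ)=(0.521973, 2.326259) → end (x,ẋ)=(1.654624, 5.443099)

1 0.5740 0.5220 2.3263
2 0.8990 1.6546 5.4431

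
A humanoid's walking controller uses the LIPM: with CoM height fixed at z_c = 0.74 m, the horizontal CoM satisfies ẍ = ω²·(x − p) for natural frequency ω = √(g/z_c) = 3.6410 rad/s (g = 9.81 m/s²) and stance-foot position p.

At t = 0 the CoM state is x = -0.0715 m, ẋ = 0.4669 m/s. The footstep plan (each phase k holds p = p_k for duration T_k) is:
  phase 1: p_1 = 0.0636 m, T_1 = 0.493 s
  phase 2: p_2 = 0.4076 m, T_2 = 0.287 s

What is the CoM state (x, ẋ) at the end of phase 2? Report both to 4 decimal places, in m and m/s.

x = -0.2084, ẋ = -1.7463

phase 1: p=0.0636, T=0.493, ωT=1.795013, cosh=3.092839, sinh=2.926714; start (x,ẋ)=(-0.071500, 0.466900) → end (x,ẋ)=(0.021062, 0.004399)
phase 2: p=0.4076, T=0.287, ωT=1.044967, cosh=1.597504, sinh=1.245801; start (x,ẋ)=(0.021062, 0.004399) → end (x,ẋ)=(-0.208392, -1.746296)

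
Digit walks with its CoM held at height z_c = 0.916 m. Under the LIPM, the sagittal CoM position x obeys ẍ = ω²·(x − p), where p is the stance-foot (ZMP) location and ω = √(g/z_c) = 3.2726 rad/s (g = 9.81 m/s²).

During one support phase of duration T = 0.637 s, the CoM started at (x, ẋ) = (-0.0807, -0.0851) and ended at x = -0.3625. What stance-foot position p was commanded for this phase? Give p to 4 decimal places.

ωT = 3.2726·0.637 = 2.084646; cosh(ωT) = 4.083048, sinh(ωT) = 3.958697
x(T) = p + (x₀−p)·cosh(ωT) + (ẋ₀/ω)·sinh(ωT) ⇒ p·(1 − cosh) = x(T) − x₀·cosh − (ẋ₀/ω)·sinh
numerator   = -0.3625 − (-0.0807)·4.083048 − (-0.0851/3.2726)·3.958697 = 0.069943
denominator = 1 − 4.083048 = -3.083048
p = 0.069943 / -3.083048 = -0.0227

p = -0.0227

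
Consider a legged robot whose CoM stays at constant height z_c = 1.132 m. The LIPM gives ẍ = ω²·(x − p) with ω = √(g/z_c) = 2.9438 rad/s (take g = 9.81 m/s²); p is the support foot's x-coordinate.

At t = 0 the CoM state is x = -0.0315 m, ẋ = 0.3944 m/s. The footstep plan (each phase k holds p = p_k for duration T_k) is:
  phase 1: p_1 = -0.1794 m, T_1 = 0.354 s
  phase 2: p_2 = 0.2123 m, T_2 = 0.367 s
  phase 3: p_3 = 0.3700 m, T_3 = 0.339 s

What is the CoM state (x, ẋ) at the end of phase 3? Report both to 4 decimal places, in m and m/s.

phase 1: p=-0.1794, T=0.354, ωT=1.042105, cosh=1.593945, sinh=1.241234; start (x,ẋ)=(-0.031500, 0.394400) → end (x,ẋ)=(0.222641, 1.169070)
phase 2: p=0.2123, T=0.367, ωT=1.080375, cosh=1.642626, sinh=1.303157; start (x,ẋ)=(0.222641, 1.169070) → end (x,ẋ)=(0.746808, 1.960014)
phase 3: p=0.3700, T=0.339, ωT=0.997948, cosh=1.540673, sinh=1.172038; start (x,ẋ)=(0.746808, 1.960014) → end (x,ẋ)=(1.730894, 4.319821)

x = 1.7309, ẋ = 4.3198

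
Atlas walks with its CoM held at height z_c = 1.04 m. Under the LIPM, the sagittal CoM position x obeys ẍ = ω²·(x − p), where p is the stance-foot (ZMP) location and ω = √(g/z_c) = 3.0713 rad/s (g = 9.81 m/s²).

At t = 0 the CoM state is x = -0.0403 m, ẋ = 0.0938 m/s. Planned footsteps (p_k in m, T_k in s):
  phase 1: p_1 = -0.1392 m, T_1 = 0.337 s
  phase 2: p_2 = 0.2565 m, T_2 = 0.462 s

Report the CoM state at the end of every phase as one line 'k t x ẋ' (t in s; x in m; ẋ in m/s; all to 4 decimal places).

phase 1: p=-0.1392, T=0.337, ωT=1.035028, cosh=1.585201, sinh=1.229984; start (x,ẋ)=(-0.040300, 0.093800) → end (x,ẋ)=(0.055141, 0.522302)
phase 2: p=0.2565, T=0.462, ωT=1.418941, cosh=2.187355, sinh=1.945385; start (x,ẋ)=(0.055141, 0.522302) → end (x,ẋ)=(0.146886, -0.060632)

1 0.3370 0.0551 0.5223
2 0.7990 0.1469 -0.0606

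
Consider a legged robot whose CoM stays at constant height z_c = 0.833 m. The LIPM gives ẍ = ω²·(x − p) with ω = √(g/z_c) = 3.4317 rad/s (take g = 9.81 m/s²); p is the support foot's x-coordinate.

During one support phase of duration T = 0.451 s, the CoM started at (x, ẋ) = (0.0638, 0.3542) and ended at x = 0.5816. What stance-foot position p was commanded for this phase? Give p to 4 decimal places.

p = -0.1327

ωT = 3.4317·0.451 = 1.547697; cosh(ωT) = 2.456684, sinh(ωT) = 2.243947
x(T) = p + (x₀−p)·cosh(ωT) + (ẋ₀/ω)·sinh(ωT) ⇒ p·(1 − cosh) = x(T) − x₀·cosh − (ẋ₀/ω)·sinh
numerator   = 0.5816 − (0.0638)·2.456684 − (0.3542/3.4317)·2.243947 = 0.193257
denominator = 1 − 2.456684 = -1.456684
p = 0.193257 / -1.456684 = -0.1327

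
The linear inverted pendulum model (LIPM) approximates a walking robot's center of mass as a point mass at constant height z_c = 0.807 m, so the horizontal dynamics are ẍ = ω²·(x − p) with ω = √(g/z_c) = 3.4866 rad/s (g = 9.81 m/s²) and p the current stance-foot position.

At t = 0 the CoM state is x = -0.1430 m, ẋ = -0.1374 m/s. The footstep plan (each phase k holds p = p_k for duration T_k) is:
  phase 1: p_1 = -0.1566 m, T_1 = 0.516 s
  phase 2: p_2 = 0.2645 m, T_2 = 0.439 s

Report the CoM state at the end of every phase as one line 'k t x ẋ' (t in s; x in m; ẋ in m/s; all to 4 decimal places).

1 0.5160 -0.2302 -0.2872
2 0.9550 -1.1135 -4.4934

phase 1: p=-0.1566, T=0.516, ωT=1.799086, cosh=3.104784, sinh=2.939334; start (x,ẋ)=(-0.143000, -0.137400) → end (x,ẋ)=(-0.230208, -0.287221)
phase 2: p=0.2645, T=0.439, ωT=1.530617, cosh=2.418715, sinh=2.202313; start (x,ẋ)=(-0.230208, -0.287221) → end (x,ẋ)=(-1.113482, -4.493365)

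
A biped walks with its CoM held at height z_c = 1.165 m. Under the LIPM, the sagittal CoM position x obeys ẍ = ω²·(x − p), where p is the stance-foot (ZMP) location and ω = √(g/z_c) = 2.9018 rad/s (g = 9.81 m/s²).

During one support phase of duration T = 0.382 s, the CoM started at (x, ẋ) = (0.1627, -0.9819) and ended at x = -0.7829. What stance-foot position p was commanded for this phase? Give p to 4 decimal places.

p = 0.8817

ωT = 2.9018·0.382 = 1.108488; cosh(ωT) = 1.679915, sinh(ωT) = 1.349857
x(T) = p + (x₀−p)·cosh(ωT) + (ẋ₀/ω)·sinh(ωT) ⇒ p·(1 − cosh) = x(T) − x₀·cosh − (ẋ₀/ω)·sinh
numerator   = -0.7829 − (0.1627)·1.679915 − (-0.9819/2.9018)·1.349857 = -0.599463
denominator = 1 − 1.679915 = -0.679915
p = -0.599463 / -0.679915 = 0.8817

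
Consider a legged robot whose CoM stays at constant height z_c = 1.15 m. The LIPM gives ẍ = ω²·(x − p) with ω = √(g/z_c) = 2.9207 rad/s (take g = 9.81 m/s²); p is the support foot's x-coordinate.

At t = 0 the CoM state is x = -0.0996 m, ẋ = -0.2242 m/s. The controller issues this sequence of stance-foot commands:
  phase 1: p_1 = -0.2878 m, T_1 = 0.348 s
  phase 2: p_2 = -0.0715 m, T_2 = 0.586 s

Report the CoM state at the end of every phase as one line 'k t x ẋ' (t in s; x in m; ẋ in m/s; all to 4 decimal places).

phase 1: p=-0.2878, T=0.348, ωT=1.016404, cosh=1.562567, sinh=1.200673; start (x,ẋ)=(-0.099600, -0.224200) → end (x,ẋ)=(-0.085891, 0.309653)
phase 2: p=-0.0715, T=0.586, ωT=1.711530, cosh=2.859009, sinh=2.678420; start (x,ẋ)=(-0.085891, 0.309653) → end (x,ẋ)=(0.171321, 0.772718)

1 0.3480 -0.0859 0.3097
2 0.9340 0.1713 0.7727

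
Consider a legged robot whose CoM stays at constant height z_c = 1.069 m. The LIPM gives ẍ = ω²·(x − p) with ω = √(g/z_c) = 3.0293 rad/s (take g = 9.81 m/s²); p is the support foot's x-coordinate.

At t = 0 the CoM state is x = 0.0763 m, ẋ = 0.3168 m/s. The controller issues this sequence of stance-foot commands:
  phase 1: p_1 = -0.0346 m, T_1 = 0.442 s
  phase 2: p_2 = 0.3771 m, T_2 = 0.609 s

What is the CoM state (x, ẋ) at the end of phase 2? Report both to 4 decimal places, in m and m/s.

phase 1: p=-0.0346, T=0.442, ωT=1.338951, cosh=2.038579, sinh=1.776459; start (x,ẋ)=(0.076300, 0.316800) → end (x,ẋ)=(0.377258, 1.242622)
phase 2: p=0.3771, T=0.609, ωT=1.844844, cosh=3.242580, sinh=3.084530; start (x,ẋ)=(0.377258, 1.242622) → end (x,ẋ)=(1.642890, 4.030779)

x = 1.6429, ẋ = 4.0308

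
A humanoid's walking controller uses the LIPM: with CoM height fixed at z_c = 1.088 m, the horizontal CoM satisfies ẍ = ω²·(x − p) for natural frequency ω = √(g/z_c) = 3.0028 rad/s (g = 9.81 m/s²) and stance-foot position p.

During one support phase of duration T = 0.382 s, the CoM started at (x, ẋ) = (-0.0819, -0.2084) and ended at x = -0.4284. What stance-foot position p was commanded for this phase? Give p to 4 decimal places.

ωT = 3.0028·0.382 = 1.147070; cosh(ωT) = 1.733259, sinh(ωT) = 1.415693
x(T) = p + (x₀−p)·cosh(ωT) + (ẋ₀/ω)·sinh(ωT) ⇒ p·(1 − cosh) = x(T) − x₀·cosh − (ẋ₀/ω)·sinh
numerator   = -0.4284 − (-0.0819)·1.733259 − (-0.2084/3.0028)·1.415693 = -0.188194
denominator = 1 − 1.733259 = -0.733259
p = -0.188194 / -0.733259 = 0.2567

p = 0.2567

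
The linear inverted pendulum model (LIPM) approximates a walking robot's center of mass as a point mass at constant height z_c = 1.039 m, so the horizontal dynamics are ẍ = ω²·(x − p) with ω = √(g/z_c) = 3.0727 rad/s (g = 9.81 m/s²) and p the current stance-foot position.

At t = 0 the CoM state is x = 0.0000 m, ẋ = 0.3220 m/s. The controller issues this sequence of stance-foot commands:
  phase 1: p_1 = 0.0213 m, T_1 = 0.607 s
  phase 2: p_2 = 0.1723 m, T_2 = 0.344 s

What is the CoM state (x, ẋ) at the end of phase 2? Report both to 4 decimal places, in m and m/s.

phase 1: p=0.0213, T=0.607, ωT=1.865129, cosh=3.305822, sinh=3.150946; start (x,ẋ)=(0.000000, 0.322000) → end (x,ẋ)=(0.281086, 0.858250)
phase 2: p=0.1723, T=0.344, ωT=1.057009, cosh=1.612622, sinh=1.265128; start (x,ẋ)=(0.281086, 0.858250) → end (x,ẋ)=(0.701099, 1.806922)

x = 0.7011, ẋ = 1.8069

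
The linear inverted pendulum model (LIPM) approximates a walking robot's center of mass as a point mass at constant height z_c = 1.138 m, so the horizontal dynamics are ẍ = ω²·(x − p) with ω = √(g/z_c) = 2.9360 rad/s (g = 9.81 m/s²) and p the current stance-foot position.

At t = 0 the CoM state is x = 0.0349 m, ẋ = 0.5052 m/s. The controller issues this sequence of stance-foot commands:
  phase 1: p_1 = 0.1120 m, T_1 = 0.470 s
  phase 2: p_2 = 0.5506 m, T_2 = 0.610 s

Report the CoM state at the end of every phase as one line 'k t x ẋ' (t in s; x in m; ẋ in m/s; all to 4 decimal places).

1 0.4700 0.2694 0.6462
2 1.0800 0.3255 -0.4153

phase 1: p=0.1120, T=0.470, ωT=1.379920, cosh=2.113091, sinh=1.861492; start (x,ẋ)=(0.034900, 0.505200) → end (x,ẋ)=(0.269389, 0.646156)
phase 2: p=0.5506, T=0.610, ωT=1.790960, cosh=3.081003, sinh=2.914203; start (x,ẋ)=(0.269389, 0.646156) → end (x,ẋ)=(0.325548, -0.415259)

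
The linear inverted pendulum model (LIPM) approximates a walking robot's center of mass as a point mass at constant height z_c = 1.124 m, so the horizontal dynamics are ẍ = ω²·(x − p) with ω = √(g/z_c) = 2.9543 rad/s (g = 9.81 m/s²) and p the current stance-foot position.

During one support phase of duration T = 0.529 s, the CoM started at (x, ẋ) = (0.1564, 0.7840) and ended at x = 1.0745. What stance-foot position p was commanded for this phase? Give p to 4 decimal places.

p = -0.0533

ωT = 2.9543·0.529 = 1.562825; cosh(ωT) = 2.490913, sinh(ωT) = 2.281370
x(T) = p + (x₀−p)·cosh(ωT) + (ẋ₀/ω)·sinh(ωT) ⇒ p·(1 − cosh) = x(T) − x₀·cosh − (ẋ₀/ω)·sinh
numerator   = 1.0745 − (0.1564)·2.490913 − (0.7840/2.9543)·2.281370 = 0.079501
denominator = 1 − 2.490913 = -1.490913
p = 0.079501 / -1.490913 = -0.0533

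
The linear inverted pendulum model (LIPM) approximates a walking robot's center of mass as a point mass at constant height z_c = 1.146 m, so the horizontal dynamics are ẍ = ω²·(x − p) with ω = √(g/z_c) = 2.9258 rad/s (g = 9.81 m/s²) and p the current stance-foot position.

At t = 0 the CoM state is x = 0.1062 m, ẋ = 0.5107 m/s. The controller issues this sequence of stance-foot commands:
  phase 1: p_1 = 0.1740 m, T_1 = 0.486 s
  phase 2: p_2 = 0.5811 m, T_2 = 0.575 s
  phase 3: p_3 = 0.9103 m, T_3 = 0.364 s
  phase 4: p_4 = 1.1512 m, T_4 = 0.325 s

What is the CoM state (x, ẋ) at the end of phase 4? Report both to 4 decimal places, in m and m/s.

phase 1: p=0.1740, T=0.486, ωT=1.421939, cosh=2.193198, sinh=1.951952; start (x,ẋ)=(0.106200, 0.510700) → end (x,ẋ)=(0.366015, 0.732859)
phase 2: p=0.5811, T=0.575, ωT=1.682335, cosh=2.782019, sinh=2.596080; start (x,ẋ)=(0.366015, 0.732859) → end (x,ẋ)=(0.633001, 0.405129)
phase 3: p=0.9103, T=0.364, ωT=1.064991, cosh=1.622772, sinh=1.278041; start (x,ẋ)=(0.633001, 0.405129) → end (x,ẋ)=(0.637274, -0.379472)
phase 4: p=1.1512, T=0.325, ωT=0.950885, cosh=1.487199, sinh=1.100800; start (x,ẋ)=(0.637274, -0.379472) → end (x,ẋ)=(0.244117, -2.219563)

x = 0.2441, ẋ = -2.2196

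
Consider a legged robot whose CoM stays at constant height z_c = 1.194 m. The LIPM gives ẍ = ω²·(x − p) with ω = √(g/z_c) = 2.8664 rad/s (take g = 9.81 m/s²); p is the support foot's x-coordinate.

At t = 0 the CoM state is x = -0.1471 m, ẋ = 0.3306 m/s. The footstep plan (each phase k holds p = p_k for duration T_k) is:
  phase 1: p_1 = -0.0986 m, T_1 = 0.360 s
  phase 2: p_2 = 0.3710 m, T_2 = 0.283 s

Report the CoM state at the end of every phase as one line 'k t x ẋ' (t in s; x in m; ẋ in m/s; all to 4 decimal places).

phase 1: p=-0.0986, T=0.360, ωT=1.031904, cosh=1.581366, sinh=1.225038; start (x,ẋ)=(-0.147100, 0.330600) → end (x,ẋ)=(-0.034005, 0.352494)
phase 2: p=0.3710, T=0.283, ωT=0.811191, cosh=1.347458, sinh=0.903129; start (x,ẋ)=(-0.034005, 0.352494) → end (x,ẋ)=(-0.063665, -0.573477)

1 0.3600 -0.0340 0.3525
2 0.6430 -0.0637 -0.5735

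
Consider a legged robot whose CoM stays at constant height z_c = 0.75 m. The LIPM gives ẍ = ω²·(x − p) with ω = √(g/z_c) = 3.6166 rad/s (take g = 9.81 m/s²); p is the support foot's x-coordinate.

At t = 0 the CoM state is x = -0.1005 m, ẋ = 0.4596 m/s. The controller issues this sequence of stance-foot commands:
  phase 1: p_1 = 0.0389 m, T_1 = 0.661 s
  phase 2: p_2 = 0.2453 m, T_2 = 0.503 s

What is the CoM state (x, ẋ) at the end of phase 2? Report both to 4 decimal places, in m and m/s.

phase 1: p=0.0389, T=0.661, ωT=2.390573, cosh=5.505661, sinh=5.414084; start (x,ẋ)=(-0.100500, 0.459600) → end (x,ẋ)=(-0.040564, -0.199130)
phase 2: p=0.2453, T=0.503, ωT=1.819150, cosh=3.164388, sinh=3.002225; start (x,ẋ)=(-0.040564, -0.199130) → end (x,ẋ)=(-0.824587, -3.733990)

x = -0.8246, ẋ = -3.7340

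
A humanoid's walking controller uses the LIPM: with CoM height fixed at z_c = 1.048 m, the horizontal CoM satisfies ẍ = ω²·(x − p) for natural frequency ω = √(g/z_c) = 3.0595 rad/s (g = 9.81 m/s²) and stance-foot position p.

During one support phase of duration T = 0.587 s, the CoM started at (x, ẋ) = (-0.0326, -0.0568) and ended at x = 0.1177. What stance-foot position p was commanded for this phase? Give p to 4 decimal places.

p = -0.1303

ωT = 3.0595·0.587 = 1.795926; cosh(ωT) = 3.095514, sinh(ωT) = 2.929540
x(T) = p + (x₀−p)·cosh(ωT) + (ẋ₀/ω)·sinh(ωT) ⇒ p·(1 − cosh) = x(T) − x₀·cosh − (ẋ₀/ω)·sinh
numerator   = 0.1177 − (-0.0326)·3.095514 − (-0.0568/3.0595)·2.929540 = 0.273001
denominator = 1 − 3.095514 = -2.095514
p = 0.273001 / -2.095514 = -0.1303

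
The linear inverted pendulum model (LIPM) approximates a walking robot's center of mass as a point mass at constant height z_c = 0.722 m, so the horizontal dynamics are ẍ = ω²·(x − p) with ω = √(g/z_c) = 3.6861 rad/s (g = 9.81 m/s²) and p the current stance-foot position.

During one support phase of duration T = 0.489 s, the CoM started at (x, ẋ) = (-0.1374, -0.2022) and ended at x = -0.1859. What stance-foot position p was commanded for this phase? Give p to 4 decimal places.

p = -0.1910

ωT = 3.6861·0.489 = 1.802503; cosh(ωT) = 3.114847, sinh(ωT) = 2.949961
x(T) = p + (x₀−p)·cosh(ωT) + (ẋ₀/ω)·sinh(ωT) ⇒ p·(1 − cosh) = x(T) − x₀·cosh − (ẋ₀/ω)·sinh
numerator   = -0.1859 − (-0.1374)·3.114847 − (-0.2022/3.6861)·2.949961 = 0.403899
denominator = 1 − 3.114847 = -2.114847
p = 0.403899 / -2.114847 = -0.1910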